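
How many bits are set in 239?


0b11101111 has 7 set bits

7


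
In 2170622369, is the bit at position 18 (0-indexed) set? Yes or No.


0b10000001011000010001000110100001, bit 18 = 0. No

No


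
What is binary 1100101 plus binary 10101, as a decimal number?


1100101 + 10101 = 1111010 = 122

122


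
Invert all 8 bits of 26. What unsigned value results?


26 ^ 255 = 229

229


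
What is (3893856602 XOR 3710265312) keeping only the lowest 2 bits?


Step 1: 3893856602 ^ 3710265312 = 892448442
Step 2: 892448442 & 3 = 2

2


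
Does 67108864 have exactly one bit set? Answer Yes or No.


0b100000000000000000000000000. Only one bit set => Yes

Yes


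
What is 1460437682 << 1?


0b1010111000011001000001010110010 << 1 = 0b10101110000110010000010101100100 = 2920875364

2920875364


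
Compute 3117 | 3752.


0b110000101101 | 0b111010101000 = 0b111010101101 = 3757

3757


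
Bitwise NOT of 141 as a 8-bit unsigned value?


~0b10001101 = 0b1110010 = 114 (8-bit unsigned)

114


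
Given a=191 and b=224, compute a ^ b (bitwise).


191 ^ 224 = 95

95


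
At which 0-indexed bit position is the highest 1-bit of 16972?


0b100001001001100. Highest set bit at position 14

14


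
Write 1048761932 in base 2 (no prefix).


1048761932 = 111110100000101101011001001100 in binary

111110100000101101011001001100


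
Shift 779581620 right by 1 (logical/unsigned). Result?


0b101110011101110111100010110100 >> 1 = 0b10111001110111011110001011010 = 389790810

389790810


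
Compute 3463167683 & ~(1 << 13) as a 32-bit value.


3463167683 & ~(1 << 13) = 3463159491

3463159491


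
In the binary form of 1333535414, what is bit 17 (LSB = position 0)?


0b1001111011111000010001010110110, position 17 = 0

0


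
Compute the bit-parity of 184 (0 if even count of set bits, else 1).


0b10111000 has 4 ones => parity 0

0


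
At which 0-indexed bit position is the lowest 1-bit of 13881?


0b11011000111001. Lowest set bit at position 0

0


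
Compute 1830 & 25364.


0b11100100110 & 0b110001100010100 = 0b1100000100 = 772

772


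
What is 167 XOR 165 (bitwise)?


0b10100111 ^ 0b10100101 = 0b10 = 2

2


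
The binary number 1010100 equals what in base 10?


1010100 in decimal = 84

84


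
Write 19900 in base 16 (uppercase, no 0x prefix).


19900 = 4DBC hex

4DBC


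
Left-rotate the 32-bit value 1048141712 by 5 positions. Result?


Rotate 0b111110011110010101111110010000 left by 5 (32-bit) = 0b11001111001010111111001000000111 = 3475763719

3475763719


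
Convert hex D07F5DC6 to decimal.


D07F5DC6 hex = 3498008006 decimal

3498008006


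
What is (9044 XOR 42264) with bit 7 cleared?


Step 1: 9044 ^ 42264 = 34380
Step 2: 34380 & ~(1 << 7) = 34380

34380


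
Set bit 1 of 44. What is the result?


44 | (1 << 1) = 44 | 2 = 46

46


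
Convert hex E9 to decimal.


E9 hex = 233 decimal

233


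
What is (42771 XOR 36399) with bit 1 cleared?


Step 1: 42771 ^ 36399 = 10556
Step 2: 10556 & ~(1 << 1) = 10556

10556


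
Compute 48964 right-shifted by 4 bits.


0b1011111101000100 >> 4 = 0b101111110100 = 3060

3060


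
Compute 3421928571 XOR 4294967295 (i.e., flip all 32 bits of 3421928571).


3421928571 ^ 4294967295 = 873038724

873038724


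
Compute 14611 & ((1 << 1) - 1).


14611 & 1 = 1

1


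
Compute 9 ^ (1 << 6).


9 ^ (1 << 6) = 9 ^ 64 = 73

73


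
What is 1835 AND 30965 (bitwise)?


0b11100101011 & 0b111100011110101 = 0b100001 = 33

33


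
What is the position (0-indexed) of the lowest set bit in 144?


0b10010000. Lowest set bit at position 4

4


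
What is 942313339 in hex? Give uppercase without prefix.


942313339 = 382A8F7B hex

382A8F7B


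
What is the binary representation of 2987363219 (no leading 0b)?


2987363219 = 10110010000011111000101110010011 in binary

10110010000011111000101110010011


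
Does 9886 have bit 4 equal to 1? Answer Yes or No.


0b10011010011110, bit 4 = 1. Yes

Yes


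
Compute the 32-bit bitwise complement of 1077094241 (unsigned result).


~0b1000000001100110010011101100001 = 0b10111111110011001101100010011110 = 3217873054 (32-bit unsigned)

3217873054


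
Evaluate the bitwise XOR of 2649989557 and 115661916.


0b10011101111100111010000110110101 ^ 0b110111001001101110001011100 = 0b10011011000101110111110111101001 = 2602008041

2602008041


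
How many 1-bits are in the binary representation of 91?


0b1011011 has 5 set bits

5


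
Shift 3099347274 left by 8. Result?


0b10111000101111000100100101001010 << 8 = 0b1011100010111100010010010100101000000000 = 793432902144

793432902144


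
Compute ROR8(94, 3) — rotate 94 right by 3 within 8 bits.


Rotate 0b1011110 right by 3 (8-bit) = 0b11001011 = 203

203


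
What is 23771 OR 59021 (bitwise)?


0b101110011011011 | 0b1110011010001101 = 0b1111111011011111 = 65247

65247


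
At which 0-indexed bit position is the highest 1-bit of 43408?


0b1010100110010000. Highest set bit at position 15

15


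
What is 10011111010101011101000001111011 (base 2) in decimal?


10011111010101011101000001111011 in decimal = 2673201275

2673201275


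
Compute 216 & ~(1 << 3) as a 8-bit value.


216 & ~(1 << 3) = 208

208


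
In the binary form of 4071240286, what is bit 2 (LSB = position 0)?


0b11110010101010100011001001011110, position 2 = 1

1


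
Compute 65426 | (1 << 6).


65426 | (1 << 6) = 65426 | 64 = 65490

65490


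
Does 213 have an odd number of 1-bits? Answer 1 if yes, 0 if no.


0b11010101 has 5 ones => parity 1

1


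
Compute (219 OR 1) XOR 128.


Step 1: 219 | 1 = 219
Step 2: 219 ^ 128 = 91

91


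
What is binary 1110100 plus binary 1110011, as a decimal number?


1110100 + 1110011 = 11100111 = 231

231


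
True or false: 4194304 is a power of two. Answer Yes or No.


0b10000000000000000000000. Only one bit set => Yes

Yes


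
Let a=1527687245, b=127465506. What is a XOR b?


1527687245 ^ 127465506 = 1553354863

1553354863


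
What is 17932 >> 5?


0b100011000001100 >> 5 = 0b1000110000 = 560

560


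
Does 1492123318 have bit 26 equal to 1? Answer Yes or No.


0b1011000111011111111111010110110, bit 26 = 0. No

No


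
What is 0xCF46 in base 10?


CF46 hex = 53062 decimal

53062


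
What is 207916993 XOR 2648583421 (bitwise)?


0b1100011001001000111111000001 ^ 0b10011101110111100010110011111101 = 0b10010001101110101010001100111100 = 2444927804

2444927804


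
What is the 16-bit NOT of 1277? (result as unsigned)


~0b10011111101 = 0b1111101100000010 = 64258 (16-bit unsigned)

64258


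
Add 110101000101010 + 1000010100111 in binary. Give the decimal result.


110101000101010 + 1000010100111 = 111101011010001 = 31441

31441


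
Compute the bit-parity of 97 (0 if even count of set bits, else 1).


0b1100001 has 3 ones => parity 1

1


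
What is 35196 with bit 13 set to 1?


35196 | (1 << 13) = 35196 | 8192 = 43388

43388


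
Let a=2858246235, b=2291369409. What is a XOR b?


2858246235 ^ 2291369409 = 583984538

583984538


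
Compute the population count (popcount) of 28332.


0b110111010101100 has 9 set bits

9


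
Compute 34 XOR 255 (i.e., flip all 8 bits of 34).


34 ^ 255 = 221

221


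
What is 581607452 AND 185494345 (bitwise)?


0b100010101010101010000000011100 & 0b1011000011100110101101001001 = 0b10000010100010000000001000 = 34217992

34217992


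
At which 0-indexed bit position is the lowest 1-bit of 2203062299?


0b10000011010100000001000000011011. Lowest set bit at position 0

0


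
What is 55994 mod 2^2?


55994 & 3 = 2

2


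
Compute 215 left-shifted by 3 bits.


0b11010111 << 3 = 0b11010111000 = 1720

1720


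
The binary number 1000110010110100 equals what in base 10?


1000110010110100 in decimal = 36020

36020


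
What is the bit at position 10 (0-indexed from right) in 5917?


0b1011100011101, position 10 = 1

1


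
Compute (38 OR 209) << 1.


Step 1: 38 | 209 = 247
Step 2: 247 << 1 = 494

494


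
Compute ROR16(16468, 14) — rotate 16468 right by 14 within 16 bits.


Rotate 0b100000001010100 right by 14 (16-bit) = 0b101010001 = 337

337


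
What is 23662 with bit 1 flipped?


23662 ^ (1 << 1) = 23662 ^ 2 = 23660

23660


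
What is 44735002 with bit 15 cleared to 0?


44735002 & ~(1 << 15) = 44702234

44702234


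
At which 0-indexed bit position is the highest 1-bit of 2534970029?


0b10010111000110001001001010101101. Highest set bit at position 31

31


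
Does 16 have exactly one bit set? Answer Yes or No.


0b10000. Only one bit set => Yes

Yes


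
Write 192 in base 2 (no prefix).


192 = 11000000 in binary

11000000


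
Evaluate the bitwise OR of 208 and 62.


0b11010000 | 0b111110 = 0b11111110 = 254

254


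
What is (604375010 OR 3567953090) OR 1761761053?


Step 1: 604375010 | 3567953090 = 4105086946
Step 2: 4105086946 | 1761761053 = 4256102399

4256102399


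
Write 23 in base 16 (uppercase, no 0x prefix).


23 = 17 hex

17


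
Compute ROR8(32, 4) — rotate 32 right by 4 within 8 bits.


Rotate 0b100000 right by 4 (8-bit) = 0b10 = 2

2


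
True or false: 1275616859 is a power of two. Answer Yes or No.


0b1001100000010000101111001011011. Multiple bits set => No

No


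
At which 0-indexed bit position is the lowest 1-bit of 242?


0b11110010. Lowest set bit at position 1

1


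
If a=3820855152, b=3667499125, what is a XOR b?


3820855152 ^ 3667499125 = 958662405

958662405


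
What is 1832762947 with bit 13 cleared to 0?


1832762947 & ~(1 << 13) = 1832754755

1832754755


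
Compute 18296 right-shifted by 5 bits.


0b100011101111000 >> 5 = 0b1000111011 = 571

571


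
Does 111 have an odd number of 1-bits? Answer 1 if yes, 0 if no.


0b1101111 has 6 ones => parity 0

0


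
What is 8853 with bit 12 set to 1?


8853 | (1 << 12) = 8853 | 4096 = 12949

12949


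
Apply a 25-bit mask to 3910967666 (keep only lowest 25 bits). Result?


3910967666 & 33554431 = 18653554

18653554


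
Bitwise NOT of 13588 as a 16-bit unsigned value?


~0b11010100010100 = 0b1100101011101011 = 51947 (16-bit unsigned)

51947


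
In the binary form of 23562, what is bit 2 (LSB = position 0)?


0b101110000001010, position 2 = 0

0


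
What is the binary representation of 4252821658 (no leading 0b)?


4252821658 = 11111101011111001110100010011010 in binary

11111101011111001110100010011010


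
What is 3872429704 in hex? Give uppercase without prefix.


3872429704 = E6D09688 hex

E6D09688


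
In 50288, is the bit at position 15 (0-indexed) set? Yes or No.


0b1100010001110000, bit 15 = 1. Yes

Yes


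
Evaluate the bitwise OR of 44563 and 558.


0b1010111000010011 | 0b1000101110 = 0b1010111000111111 = 44607

44607


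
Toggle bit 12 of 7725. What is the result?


7725 ^ (1 << 12) = 7725 ^ 4096 = 3629

3629


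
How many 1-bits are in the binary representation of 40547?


0b1001111001100011 has 9 set bits

9


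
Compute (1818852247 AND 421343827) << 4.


Step 1: 1818852247 & 421343827 = 134820371
Step 2: 134820371 << 4 = 2157125936

2157125936


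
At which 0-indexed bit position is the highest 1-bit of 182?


0b10110110. Highest set bit at position 7

7


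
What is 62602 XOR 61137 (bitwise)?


0b1111010010001010 ^ 0b1110111011010001 = 0b1101001011011 = 6747

6747


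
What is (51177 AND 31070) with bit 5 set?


Step 1: 51177 & 31070 = 16712
Step 2: 16712 | (1 << 5) = 16712 | 32 = 16744

16744


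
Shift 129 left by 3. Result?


0b10000001 << 3 = 0b10000001000 = 1032

1032


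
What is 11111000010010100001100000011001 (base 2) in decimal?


11111000010010100001100000011001 in decimal = 4165605401

4165605401


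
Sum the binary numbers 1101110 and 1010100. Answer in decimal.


1101110 + 1010100 = 11000010 = 194

194


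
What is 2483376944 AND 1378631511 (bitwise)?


0b10010100000001010101001100110000 & 0b1010010001011000011111101010111 = 0b10000000001000001001100010000 = 268702480

268702480


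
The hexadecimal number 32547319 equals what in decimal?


32547319 hex = 844395289 decimal

844395289


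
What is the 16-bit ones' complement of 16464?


16464 ^ 65535 = 49071

49071


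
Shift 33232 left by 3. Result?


0b1000000111010000 << 3 = 0b1000000111010000000 = 265856

265856


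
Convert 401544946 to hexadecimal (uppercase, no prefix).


401544946 = 17EF16F2 hex

17EF16F2


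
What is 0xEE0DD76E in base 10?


EE0DD76E hex = 3993884526 decimal

3993884526


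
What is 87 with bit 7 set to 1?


87 | (1 << 7) = 87 | 128 = 215

215


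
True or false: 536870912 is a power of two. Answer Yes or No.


0b100000000000000000000000000000. Only one bit set => Yes

Yes


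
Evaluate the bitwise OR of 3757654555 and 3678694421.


0b11011111111110010100001000011011 | 0b11011011010001000110110000010101 = 0b11011111111111010110111000011111 = 3757927967

3757927967


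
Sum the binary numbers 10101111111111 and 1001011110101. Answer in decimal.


10101111111111 + 1001011110101 = 11111011110100 = 16116

16116


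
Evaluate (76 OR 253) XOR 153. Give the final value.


Step 1: 76 | 253 = 253
Step 2: 253 ^ 153 = 100

100


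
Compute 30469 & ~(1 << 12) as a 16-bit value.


30469 & ~(1 << 12) = 26373

26373


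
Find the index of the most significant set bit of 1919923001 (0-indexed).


0b1110010011011111011001100111001. Highest set bit at position 30

30


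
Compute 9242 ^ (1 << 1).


9242 ^ (1 << 1) = 9242 ^ 2 = 9240

9240


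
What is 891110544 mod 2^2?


891110544 & 3 = 0

0


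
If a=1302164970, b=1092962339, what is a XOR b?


1302164970 ^ 1092962339 = 213401033

213401033


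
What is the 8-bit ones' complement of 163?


163 ^ 255 = 92

92


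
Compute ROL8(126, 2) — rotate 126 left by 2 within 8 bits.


Rotate 0b1111110 left by 2 (8-bit) = 0b11111001 = 249

249


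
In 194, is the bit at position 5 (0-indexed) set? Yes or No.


0b11000010, bit 5 = 0. No

No


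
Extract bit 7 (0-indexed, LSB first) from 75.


0b1001011, position 7 = 0

0


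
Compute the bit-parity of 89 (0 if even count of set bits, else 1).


0b1011001 has 4 ones => parity 0

0


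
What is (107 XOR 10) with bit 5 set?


Step 1: 107 ^ 10 = 97
Step 2: 97 | (1 << 5) = 97 | 32 = 97

97


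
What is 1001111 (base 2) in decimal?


1001111 in decimal = 79

79


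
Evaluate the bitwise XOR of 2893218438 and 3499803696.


0b10101100011100110000001010000110 ^ 0b11010000100110101100010000110000 = 0b1111100111010011100011010110110 = 2095695542

2095695542


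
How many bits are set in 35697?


0b1000101101110001 has 8 set bits

8


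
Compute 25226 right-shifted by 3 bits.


0b110001010001010 >> 3 = 0b110001010001 = 3153

3153


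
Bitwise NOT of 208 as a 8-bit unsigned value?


~0b11010000 = 0b101111 = 47 (8-bit unsigned)

47


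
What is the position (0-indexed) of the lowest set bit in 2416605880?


0b10010000000010100111101010111000. Lowest set bit at position 3

3


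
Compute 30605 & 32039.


0b111011110001101 & 0b111110100100111 = 0b111010100000101 = 29957

29957


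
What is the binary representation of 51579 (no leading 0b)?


51579 = 1100100101111011 in binary

1100100101111011


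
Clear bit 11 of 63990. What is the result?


63990 & ~(1 << 11) = 61942

61942


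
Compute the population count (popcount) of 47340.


0b1011100011101100 has 9 set bits

9


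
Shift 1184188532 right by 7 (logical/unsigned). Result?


0b1000110100101010100100001110100 >> 7 = 0b100011010010101010010000 = 9251472

9251472


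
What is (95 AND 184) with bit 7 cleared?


Step 1: 95 & 184 = 24
Step 2: 24 & ~(1 << 7) = 24

24


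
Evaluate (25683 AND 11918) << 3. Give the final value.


Step 1: 25683 & 11918 = 9218
Step 2: 9218 << 3 = 73744

73744


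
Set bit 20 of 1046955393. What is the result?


1046955393 | (1 << 20) = 1046955393 | 1048576 = 1048003969

1048003969


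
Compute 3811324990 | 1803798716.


0b11100011001011000011010000111110 | 0b1101011100000111100100010111100 = 0b11101011101011111111110010111110 = 3954179262

3954179262


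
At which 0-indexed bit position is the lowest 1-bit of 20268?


0b100111100101100. Lowest set bit at position 2

2


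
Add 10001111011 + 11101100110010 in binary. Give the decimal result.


10001111011 + 11101100110010 = 11111110101101 = 16301

16301


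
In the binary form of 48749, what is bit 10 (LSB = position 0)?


0b1011111001101101, position 10 = 1

1


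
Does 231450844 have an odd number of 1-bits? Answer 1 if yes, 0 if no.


0b1101110010111010100011011100 has 16 ones => parity 0

0


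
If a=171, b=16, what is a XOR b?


171 ^ 16 = 187

187


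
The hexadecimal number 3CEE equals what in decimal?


3CEE hex = 15598 decimal

15598


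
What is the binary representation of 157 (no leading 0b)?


157 = 10011101 in binary

10011101


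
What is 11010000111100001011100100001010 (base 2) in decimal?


11010000111100001011100100001010 in decimal = 3505436938

3505436938


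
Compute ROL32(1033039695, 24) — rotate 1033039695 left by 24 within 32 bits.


Rotate 0b111101100100101110111101001111 left by 24 (32-bit) = 0b1001111001111011001001011101111 = 1329435375

1329435375


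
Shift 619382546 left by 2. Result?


0b100100111010110000011100010010 << 2 = 0b10010011101011000001110001001000 = 2477530184

2477530184


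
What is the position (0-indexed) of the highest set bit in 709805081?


0b101010010011101100010000011001. Highest set bit at position 29

29


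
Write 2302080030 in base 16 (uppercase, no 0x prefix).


2302080030 = 8936F41E hex

8936F41E


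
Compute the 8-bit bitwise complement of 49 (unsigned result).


~0b110001 = 0b11001110 = 206 (8-bit unsigned)

206


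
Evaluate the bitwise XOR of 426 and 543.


0b110101010 ^ 0b1000011111 = 0b1110110101 = 949

949


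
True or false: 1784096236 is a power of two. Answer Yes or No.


0b1101010010101110010010111101100. Multiple bits set => No

No


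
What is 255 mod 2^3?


255 & 7 = 7

7


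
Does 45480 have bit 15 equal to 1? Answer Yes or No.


0b1011000110101000, bit 15 = 1. Yes

Yes


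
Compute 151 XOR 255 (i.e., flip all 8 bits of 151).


151 ^ 255 = 104

104


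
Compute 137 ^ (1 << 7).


137 ^ (1 << 7) = 137 ^ 128 = 9

9


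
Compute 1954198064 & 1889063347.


0b1110100011110101011001000110000 & 0b1110000100110001101000110110011 = 0b1110000000110001001000000110000 = 1880657968

1880657968


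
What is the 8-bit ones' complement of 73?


73 ^ 255 = 182

182


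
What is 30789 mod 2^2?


30789 & 3 = 1

1


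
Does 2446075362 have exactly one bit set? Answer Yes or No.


0b10010001110011000010010111100010. Multiple bits set => No

No


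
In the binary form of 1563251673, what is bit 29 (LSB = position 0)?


0b1011101001011010101001111011001, position 29 = 0

0


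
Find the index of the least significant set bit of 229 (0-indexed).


0b11100101. Lowest set bit at position 0

0


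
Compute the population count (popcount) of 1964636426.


0b1110101000110011111100100001010 has 16 set bits

16


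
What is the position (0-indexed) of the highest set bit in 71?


0b1000111. Highest set bit at position 6

6


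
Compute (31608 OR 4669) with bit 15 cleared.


Step 1: 31608 | 4669 = 31613
Step 2: 31613 & ~(1 << 15) = 31613

31613


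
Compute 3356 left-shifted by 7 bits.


0b110100011100 << 7 = 0b1101000111000000000 = 429568

429568


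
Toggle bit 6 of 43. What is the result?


43 ^ (1 << 6) = 43 ^ 64 = 107

107


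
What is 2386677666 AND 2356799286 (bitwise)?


0b10001110010000011100111110100010 & 0b10001100011110011110011100110110 = 0b10001100010000011100011100100010 = 2353121058

2353121058


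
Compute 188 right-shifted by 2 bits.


0b10111100 >> 2 = 0b101111 = 47

47


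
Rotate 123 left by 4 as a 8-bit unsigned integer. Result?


Rotate 0b1111011 left by 4 (8-bit) = 0b10110111 = 183

183


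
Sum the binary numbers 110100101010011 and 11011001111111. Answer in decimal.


110100101010011 + 11011001111111 = 1001111111010010 = 40914

40914


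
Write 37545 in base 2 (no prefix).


37545 = 1001001010101001 in binary

1001001010101001


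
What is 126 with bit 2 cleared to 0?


126 & ~(1 << 2) = 122

122


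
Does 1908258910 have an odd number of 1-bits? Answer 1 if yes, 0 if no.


0b1110001101111011011100001011110 has 19 ones => parity 1

1


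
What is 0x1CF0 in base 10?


1CF0 hex = 7408 decimal

7408


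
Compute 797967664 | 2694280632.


0b101111100100000000010100110000 | 0b10100000100101110111010110111000 = 0b10101111100101110111010110111000 = 2945938872

2945938872


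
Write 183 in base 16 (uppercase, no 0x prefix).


183 = B7 hex

B7


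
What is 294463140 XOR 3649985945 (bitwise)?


0b10001100011010010011010100100 ^ 0b11011001100011100101110110011001 = 0b11001000000000110111101100111101 = 3355671357

3355671357


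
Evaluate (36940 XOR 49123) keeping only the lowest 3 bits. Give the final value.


Step 1: 36940 ^ 49123 = 12207
Step 2: 12207 & 7 = 7

7


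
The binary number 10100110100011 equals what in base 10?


10100110100011 in decimal = 10659

10659


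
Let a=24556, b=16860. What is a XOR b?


24556 ^ 16860 = 7728

7728


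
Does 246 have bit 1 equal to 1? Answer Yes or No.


0b11110110, bit 1 = 1. Yes

Yes


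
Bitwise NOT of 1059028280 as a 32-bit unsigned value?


~0b111111000111110111110100111000 = 0b11000000111000001000001011000111 = 3235939015 (32-bit unsigned)

3235939015


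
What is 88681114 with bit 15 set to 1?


88681114 | (1 << 15) = 88681114 | 32768 = 88713882

88713882


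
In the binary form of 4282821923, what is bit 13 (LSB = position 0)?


0b11111111010001101010110100100011, position 13 = 1

1


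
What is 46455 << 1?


0b1011010101110111 << 1 = 0b10110101011101110 = 92910

92910


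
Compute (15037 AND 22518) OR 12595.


Step 1: 15037 & 22518 = 4788
Step 2: 4788 | 12595 = 13239

13239


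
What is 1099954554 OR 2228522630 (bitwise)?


0b1000001100011111111100101111010 | 0b10000100110101001000111010000110 = 0b11000101110111111111111111111110 = 3319791614

3319791614


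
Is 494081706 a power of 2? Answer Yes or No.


0b11101011100110001011010101010. Multiple bits set => No

No


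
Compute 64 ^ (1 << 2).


64 ^ (1 << 2) = 64 ^ 4 = 68

68


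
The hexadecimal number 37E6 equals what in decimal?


37E6 hex = 14310 decimal

14310


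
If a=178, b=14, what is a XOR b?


178 ^ 14 = 188

188


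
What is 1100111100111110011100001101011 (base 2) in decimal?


1100111100111110011100001101011 in decimal = 1738487915

1738487915


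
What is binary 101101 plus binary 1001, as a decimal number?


101101 + 1001 = 110110 = 54

54


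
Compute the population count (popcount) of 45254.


0b1011000011000110 has 7 set bits

7


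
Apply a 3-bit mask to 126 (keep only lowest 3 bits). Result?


126 & 7 = 6

6


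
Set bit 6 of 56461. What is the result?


56461 | (1 << 6) = 56461 | 64 = 56525

56525


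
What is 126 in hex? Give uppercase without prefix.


126 = 7E hex

7E


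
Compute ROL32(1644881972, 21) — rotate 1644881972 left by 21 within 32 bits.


Rotate 0b1100010000010101110100000110100 left by 21 (32-bit) = 0b110100011000100000101011101 = 109855069

109855069


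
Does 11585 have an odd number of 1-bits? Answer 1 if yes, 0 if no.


0b10110101000001 has 6 ones => parity 0

0


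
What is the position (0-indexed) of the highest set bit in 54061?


0b1101001100101101. Highest set bit at position 15

15


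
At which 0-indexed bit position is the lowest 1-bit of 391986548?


0b10111010111010011110101110100. Lowest set bit at position 2

2


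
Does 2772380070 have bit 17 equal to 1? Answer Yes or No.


0b10100101001111110010100110100110, bit 17 = 1. Yes

Yes


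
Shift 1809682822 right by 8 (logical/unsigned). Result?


0b1101011110111011001000110000110 >> 8 = 0b11010111101110110010001 = 7069073

7069073


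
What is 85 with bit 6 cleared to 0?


85 & ~(1 << 6) = 21

21


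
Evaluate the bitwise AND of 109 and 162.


0b1101101 & 0b10100010 = 0b100000 = 32

32


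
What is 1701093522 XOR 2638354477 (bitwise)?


0b1100101011001001010000010010010 ^ 0b10011101010000100001100000101101 = 0b11111000001001101011100010111111 = 4163287231

4163287231


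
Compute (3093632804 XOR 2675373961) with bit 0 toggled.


Step 1: 3093632804 ^ 2675373961 = 655614125
Step 2: 655614125 ^ (1 << 0) = 655614125 ^ 1 = 655614124

655614124


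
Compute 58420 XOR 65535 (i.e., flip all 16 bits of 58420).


58420 ^ 65535 = 7115

7115


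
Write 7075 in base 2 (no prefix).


7075 = 1101110100011 in binary

1101110100011


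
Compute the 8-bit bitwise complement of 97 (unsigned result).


~0b1100001 = 0b10011110 = 158 (8-bit unsigned)

158


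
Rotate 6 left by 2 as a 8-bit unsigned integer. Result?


Rotate 0b110 left by 2 (8-bit) = 0b11000 = 24

24


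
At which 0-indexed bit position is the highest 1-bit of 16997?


0b100001001100101. Highest set bit at position 14

14


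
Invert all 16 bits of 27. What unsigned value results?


27 ^ 65535 = 65508

65508


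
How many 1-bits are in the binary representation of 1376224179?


0b1010010000001111000001110110011 has 14 set bits

14


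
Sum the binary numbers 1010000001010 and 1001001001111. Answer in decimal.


1010000001010 + 1001001001111 = 10011001011001 = 9817

9817


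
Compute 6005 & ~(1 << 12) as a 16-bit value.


6005 & ~(1 << 12) = 1909

1909


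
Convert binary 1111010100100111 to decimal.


1111010100100111 in decimal = 62759

62759


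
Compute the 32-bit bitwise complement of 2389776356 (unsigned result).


~0b10001110011100010001011111100100 = 0b1110001100011101110100000011011 = 1905190939 (32-bit unsigned)

1905190939


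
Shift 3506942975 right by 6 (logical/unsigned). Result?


0b11010001000001111011001111111111 >> 6 = 0b11010001000001111011001111 = 54795983

54795983


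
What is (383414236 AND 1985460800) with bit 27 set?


Step 1: 383414236 & 1985460800 = 374483520
Step 2: 374483520 | (1 << 27) = 374483520 | 134217728 = 508701248

508701248


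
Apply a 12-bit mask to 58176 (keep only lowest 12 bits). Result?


58176 & 4095 = 832

832


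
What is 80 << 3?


0b1010000 << 3 = 0b1010000000 = 640

640


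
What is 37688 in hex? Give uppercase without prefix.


37688 = 9338 hex

9338


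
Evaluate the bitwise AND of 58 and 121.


0b111010 & 0b1111001 = 0b111000 = 56

56


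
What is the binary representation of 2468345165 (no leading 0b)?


2468345165 = 10010011000111111111010101001101 in binary

10010011000111111111010101001101


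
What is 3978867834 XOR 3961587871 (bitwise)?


0b11101101001010001011010001111010 ^ 0b11101100001000010000100010011111 = 0b1000010011011110011100101 = 17415397

17415397


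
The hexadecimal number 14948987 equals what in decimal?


14948987 hex = 345278855 decimal

345278855


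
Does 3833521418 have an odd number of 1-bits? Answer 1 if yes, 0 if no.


0b11100100011111101110010100001010 has 17 ones => parity 1

1


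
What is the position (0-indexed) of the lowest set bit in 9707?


0b10010111101011. Lowest set bit at position 0

0


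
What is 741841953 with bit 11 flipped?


741841953 ^ (1 << 11) = 741841953 ^ 2048 = 741839905

741839905


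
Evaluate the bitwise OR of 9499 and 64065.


0b10010100011011 | 0b1111101001000001 = 0b1111111101011011 = 65371

65371


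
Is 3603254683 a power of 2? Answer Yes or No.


0b11010110110001010100110110011011. Multiple bits set => No

No


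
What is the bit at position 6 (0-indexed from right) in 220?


0b11011100, position 6 = 1

1


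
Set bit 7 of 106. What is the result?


106 | (1 << 7) = 106 | 128 = 234

234


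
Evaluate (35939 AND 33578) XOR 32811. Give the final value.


Step 1: 35939 & 33578 = 32802
Step 2: 32802 ^ 32811 = 9

9


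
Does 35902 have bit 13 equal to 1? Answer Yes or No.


0b1000110000111110, bit 13 = 0. No

No


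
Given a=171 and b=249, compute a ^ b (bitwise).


171 ^ 249 = 82

82


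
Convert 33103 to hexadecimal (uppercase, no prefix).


33103 = 814F hex

814F


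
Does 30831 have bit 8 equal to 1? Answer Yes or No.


0b111100001101111, bit 8 = 0. No

No


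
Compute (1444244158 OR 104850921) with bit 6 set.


Step 1: 1444244158 | 104850921 = 1447030783
Step 2: 1447030783 | (1 << 6) = 1447030783 | 64 = 1447030783

1447030783


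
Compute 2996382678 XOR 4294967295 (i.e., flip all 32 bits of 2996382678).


2996382678 ^ 4294967295 = 1298584617

1298584617


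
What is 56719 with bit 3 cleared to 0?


56719 & ~(1 << 3) = 56711

56711


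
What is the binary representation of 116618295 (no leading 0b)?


116618295 = 110111100110111010000110111 in binary

110111100110111010000110111


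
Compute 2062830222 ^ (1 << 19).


2062830222 ^ (1 << 19) = 2062830222 ^ 524288 = 2063354510

2063354510


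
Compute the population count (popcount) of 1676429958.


0b1100011111011000100101010000110 has 15 set bits

15


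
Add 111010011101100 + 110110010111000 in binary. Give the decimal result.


111010011101100 + 110110010111000 = 1110000110100100 = 57764

57764


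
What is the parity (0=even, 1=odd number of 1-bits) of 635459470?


0b100101111000000101011110001110 has 15 ones => parity 1

1


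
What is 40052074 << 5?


0b10011000110010010101101010 << 5 = 0b1001100011001001010110101000000 = 1281666368

1281666368


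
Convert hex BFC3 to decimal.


BFC3 hex = 49091 decimal

49091


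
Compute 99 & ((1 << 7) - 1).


99 & 127 = 99

99


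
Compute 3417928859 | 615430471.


0b11001011101110010111010010011011 | 0b100100101011101011100101000111 = 0b11101111101111111111110111011111 = 4022336991

4022336991


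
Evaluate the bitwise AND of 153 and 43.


0b10011001 & 0b101011 = 0b1001 = 9

9


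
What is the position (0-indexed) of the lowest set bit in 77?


0b1001101. Lowest set bit at position 0

0


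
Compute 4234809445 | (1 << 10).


4234809445 | (1 << 10) = 4234809445 | 1024 = 4234810469

4234810469


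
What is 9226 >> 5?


0b10010000001010 >> 5 = 0b100100000 = 288

288


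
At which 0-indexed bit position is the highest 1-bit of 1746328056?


0b1101000000101101101100111111000. Highest set bit at position 30

30


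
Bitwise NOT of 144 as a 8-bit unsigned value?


~0b10010000 = 0b1101111 = 111 (8-bit unsigned)

111


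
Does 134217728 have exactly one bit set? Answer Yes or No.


0b1000000000000000000000000000. Only one bit set => Yes

Yes


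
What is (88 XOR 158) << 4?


Step 1: 88 ^ 158 = 198
Step 2: 198 << 4 = 3168

3168


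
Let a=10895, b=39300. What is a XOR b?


10895 ^ 39300 = 45835

45835


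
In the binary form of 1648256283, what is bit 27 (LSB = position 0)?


0b1100010001111100110010100011011, position 27 = 0

0


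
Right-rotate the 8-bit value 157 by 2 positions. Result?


Rotate 0b10011101 right by 2 (8-bit) = 0b1100111 = 103

103


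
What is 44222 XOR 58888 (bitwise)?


0b1010110010111110 ^ 0b1110011000001000 = 0b100101010110110 = 19126

19126


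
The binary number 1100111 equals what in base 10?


1100111 in decimal = 103

103


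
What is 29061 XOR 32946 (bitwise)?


0b111000110000101 ^ 0b1000000010110010 = 0b1111000100110111 = 61751

61751


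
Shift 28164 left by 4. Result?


0b110111000000100 << 4 = 0b1101110000001000000 = 450624

450624


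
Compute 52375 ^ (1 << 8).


52375 ^ (1 << 8) = 52375 ^ 256 = 52631

52631


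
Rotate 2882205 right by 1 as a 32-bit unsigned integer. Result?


Rotate 0b1010111111101010011101 right by 1 (32-bit) = 0b10000000000101011111110101001110 = 2148924750

2148924750


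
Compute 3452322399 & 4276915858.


0b11001101110001100100001001011111 & 0b11111110111011001000111010010010 = 0b11001100110001000000001000010010 = 3435397650

3435397650


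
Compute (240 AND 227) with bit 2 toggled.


Step 1: 240 & 227 = 224
Step 2: 224 ^ (1 << 2) = 224 ^ 4 = 228

228


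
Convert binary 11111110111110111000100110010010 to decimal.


11111110111110111000100110010010 in decimal = 4277897618

4277897618


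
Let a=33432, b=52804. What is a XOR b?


33432 ^ 52804 = 19676

19676


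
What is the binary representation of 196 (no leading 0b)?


196 = 11000100 in binary

11000100


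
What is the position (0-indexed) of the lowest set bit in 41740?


0b1010001100001100. Lowest set bit at position 2

2


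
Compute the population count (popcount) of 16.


0b10000 has 1 set bits

1


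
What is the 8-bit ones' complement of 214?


214 ^ 255 = 41

41


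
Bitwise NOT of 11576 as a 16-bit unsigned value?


~0b10110100111000 = 0b1101001011000111 = 53959 (16-bit unsigned)

53959


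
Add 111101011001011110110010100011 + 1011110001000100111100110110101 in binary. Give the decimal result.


111101011001011110110010100011 + 1011110001000100111100110110101 = 10011011100010000110011001011000 = 2609407576

2609407576


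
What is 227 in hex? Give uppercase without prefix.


227 = E3 hex

E3


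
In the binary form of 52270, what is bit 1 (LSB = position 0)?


0b1100110000101110, position 1 = 1

1


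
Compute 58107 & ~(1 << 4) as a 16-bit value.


58107 & ~(1 << 4) = 58091

58091


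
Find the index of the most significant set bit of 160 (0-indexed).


0b10100000. Highest set bit at position 7

7


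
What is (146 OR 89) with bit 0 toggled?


Step 1: 146 | 89 = 219
Step 2: 219 ^ (1 << 0) = 219 ^ 1 = 218

218


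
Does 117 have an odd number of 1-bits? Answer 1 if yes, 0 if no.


0b1110101 has 5 ones => parity 1

1


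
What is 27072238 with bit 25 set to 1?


27072238 | (1 << 25) = 27072238 | 33554432 = 60626670

60626670


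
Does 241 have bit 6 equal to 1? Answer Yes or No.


0b11110001, bit 6 = 1. Yes

Yes


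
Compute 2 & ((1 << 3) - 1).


2 & 7 = 2

2


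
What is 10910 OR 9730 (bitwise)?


0b10101010011110 | 0b10011000000010 = 0b10111010011110 = 11934

11934


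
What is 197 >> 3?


0b11000101 >> 3 = 0b11000 = 24

24


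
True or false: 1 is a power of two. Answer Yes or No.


0b1. Only one bit set => Yes

Yes


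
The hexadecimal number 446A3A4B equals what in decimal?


446A3A4B hex = 1147812427 decimal

1147812427


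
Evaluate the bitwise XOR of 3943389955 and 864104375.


0b11101011000010110101101100000011 ^ 0b110011100000010010111110110111 = 0b11011000100010100111010010110100 = 3632952500

3632952500


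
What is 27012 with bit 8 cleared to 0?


27012 & ~(1 << 8) = 26756

26756


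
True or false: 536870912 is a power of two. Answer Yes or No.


0b100000000000000000000000000000. Only one bit set => Yes

Yes


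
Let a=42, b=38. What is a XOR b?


42 ^ 38 = 12

12


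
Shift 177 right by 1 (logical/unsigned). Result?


0b10110001 >> 1 = 0b1011000 = 88

88


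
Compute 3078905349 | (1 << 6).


3078905349 | (1 << 6) = 3078905349 | 64 = 3078905413

3078905413


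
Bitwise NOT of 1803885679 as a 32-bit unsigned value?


~0b1101011100001010001110001101111 = 0b10010100011110101110001110010000 = 2491081616 (32-bit unsigned)

2491081616


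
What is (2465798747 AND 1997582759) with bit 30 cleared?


Step 1: 2465798747 & 1997582759 = 303042563
Step 2: 303042563 & ~(1 << 30) = 303042563

303042563


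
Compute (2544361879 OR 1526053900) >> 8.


Step 1: 2544361879 | 1526053900 = 3757571487
Step 2: 3757571487 >> 8 = 14678013

14678013


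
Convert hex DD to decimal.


DD hex = 221 decimal

221


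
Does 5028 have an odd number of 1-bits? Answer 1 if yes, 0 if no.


0b1001110100100 has 6 ones => parity 0

0


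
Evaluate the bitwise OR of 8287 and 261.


0b10000001011111 | 0b100000101 = 0b10000101011111 = 8543

8543


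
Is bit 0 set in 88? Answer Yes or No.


0b1011000, bit 0 = 0. No

No


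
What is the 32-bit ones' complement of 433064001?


433064001 ^ 4294967295 = 3861903294

3861903294


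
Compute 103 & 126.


0b1100111 & 0b1111110 = 0b1100110 = 102

102


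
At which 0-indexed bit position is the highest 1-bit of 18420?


0b100011111110100. Highest set bit at position 14

14


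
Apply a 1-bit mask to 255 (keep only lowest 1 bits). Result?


255 & 1 = 1

1


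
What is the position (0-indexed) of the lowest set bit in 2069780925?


0b1111011010111100101100110111101. Lowest set bit at position 0

0


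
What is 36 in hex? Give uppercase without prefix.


36 = 24 hex

24


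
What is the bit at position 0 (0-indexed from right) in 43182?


0b1010100010101110, position 0 = 0

0


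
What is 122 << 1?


0b1111010 << 1 = 0b11110100 = 244

244


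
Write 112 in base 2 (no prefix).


112 = 1110000 in binary

1110000


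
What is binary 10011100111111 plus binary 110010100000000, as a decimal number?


10011100111111 + 110010100000000 = 1000110000111111 = 35903

35903


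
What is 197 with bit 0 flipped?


197 ^ (1 << 0) = 197 ^ 1 = 196

196


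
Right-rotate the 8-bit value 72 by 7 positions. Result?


Rotate 0b1001000 right by 7 (8-bit) = 0b10010000 = 144

144


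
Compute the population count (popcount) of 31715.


0b111101111100011 has 11 set bits

11


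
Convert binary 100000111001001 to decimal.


100000111001001 in decimal = 16841

16841


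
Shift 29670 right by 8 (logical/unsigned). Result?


0b111001111100110 >> 8 = 0b1110011 = 115

115


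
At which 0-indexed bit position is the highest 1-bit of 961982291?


0b111001010101101010111101010011. Highest set bit at position 29

29


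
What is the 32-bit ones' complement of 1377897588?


1377897588 ^ 4294967295 = 2917069707

2917069707


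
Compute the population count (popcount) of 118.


0b1110110 has 5 set bits

5


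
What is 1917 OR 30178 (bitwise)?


0b11101111101 | 0b111010111100010 = 0b111011111111111 = 30719

30719


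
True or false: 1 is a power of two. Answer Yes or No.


0b1. Only one bit set => Yes

Yes


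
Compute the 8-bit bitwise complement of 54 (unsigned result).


~0b110110 = 0b11001001 = 201 (8-bit unsigned)

201
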